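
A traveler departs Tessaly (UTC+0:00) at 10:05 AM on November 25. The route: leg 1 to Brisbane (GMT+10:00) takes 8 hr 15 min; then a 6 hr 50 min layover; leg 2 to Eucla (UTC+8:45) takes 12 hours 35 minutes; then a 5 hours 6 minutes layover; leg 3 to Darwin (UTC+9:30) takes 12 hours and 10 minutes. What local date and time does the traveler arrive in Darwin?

Tessaly is at UTC+0, so departure is already 10:05 AM UTC on Nov 25.
Add 8 hours 15 minutes leg 1 → 6:20 PM UTC.
Add 6 hours 50 minutes layover in Brisbane → 1:10 AM UTC (Nov 26).
Add 12 hours 35 minutes leg 2 → 1:45 PM UTC.
Add 5 hours and 6 minutes layover in Eucla → 6:51 PM UTC.
Add 12 hours 10 minutes leg 3 → 7:01 AM UTC (Nov 27).
Darwin is UTC+9:30, so local arrival = 7:01 AM + 9:30 = 4:31 PM on Nov 27.

4:31 PM on Nov 27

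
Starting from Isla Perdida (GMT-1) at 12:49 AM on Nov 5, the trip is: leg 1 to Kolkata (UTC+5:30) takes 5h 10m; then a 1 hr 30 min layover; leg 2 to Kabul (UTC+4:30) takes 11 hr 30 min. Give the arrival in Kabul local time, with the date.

Convert departure to UTC: 12:49 AM + 1:00 = 1:49 AM UTC on Nov 5.
Add 5 hours and 10 minutes leg 1 → 6:59 AM UTC.
Add 1 hour 30 minutes layover in Kolkata → 8:29 AM UTC.
Add 11 hours 30 minutes leg 2 → 7:59 PM UTC.
Kabul is UTC+4:30, so local arrival = 7:59 PM + 4:30 = 12:29 AM on Nov 6.

12:29 AM on Nov 6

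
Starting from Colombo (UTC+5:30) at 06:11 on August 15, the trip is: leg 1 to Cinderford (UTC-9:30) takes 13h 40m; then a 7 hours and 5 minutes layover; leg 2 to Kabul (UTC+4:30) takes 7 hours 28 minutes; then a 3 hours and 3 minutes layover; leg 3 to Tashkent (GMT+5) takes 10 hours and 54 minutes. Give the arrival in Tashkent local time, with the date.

Convert departure to UTC: 06:11 − 5:30 = 00:41 UTC on Aug 15.
Add 13 hours 40 minutes leg 1 → 14:21 UTC.
Add 7 hours 5 minutes layover in Cinderford → 21:26 UTC.
Add 7 hours 28 minutes leg 2 → 04:54 UTC (Aug 16).
Add 3 hours and 3 minutes layover in Kabul → 07:57 UTC.
Add 10 hours and 54 minutes leg 3 → 18:51 UTC.
Tashkent is UTC+5:00, so local arrival = 18:51 + 5:00 = 23:51 on Aug 16.

23:51 on August 16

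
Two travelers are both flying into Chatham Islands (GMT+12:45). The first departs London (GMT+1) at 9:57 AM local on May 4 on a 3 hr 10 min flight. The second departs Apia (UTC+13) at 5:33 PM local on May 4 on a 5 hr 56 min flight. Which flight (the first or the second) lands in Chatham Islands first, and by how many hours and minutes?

the second, by 1 hour 38 minutes

Flight 1 in UTC: 9:57 AM − 1:00 = 8:57 AM on May 4.
+3 hours and 10 minutes → arrive 12:07 PM UTC on May 4.
Flight 2 in UTC: 5:33 PM − 13:00 = 4:33 AM on May 4.
+5 hours and 56 minutes → arrive 10:29 AM UTC on May 4.
Flight 2 lands earlier by 1 hour 38 minutes.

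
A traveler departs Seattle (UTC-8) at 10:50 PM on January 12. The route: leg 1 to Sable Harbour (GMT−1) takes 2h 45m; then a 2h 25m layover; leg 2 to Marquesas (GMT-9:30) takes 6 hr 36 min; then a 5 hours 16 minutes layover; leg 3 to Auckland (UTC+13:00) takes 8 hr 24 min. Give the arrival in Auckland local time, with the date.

9:16 PM on Jan 14

Convert departure to UTC: 10:50 PM + 8:00 = 6:50 AM UTC on Jan 13.
Add 2 hours 45 minutes leg 1 → 9:35 AM UTC.
Add 2 hours and 25 minutes layover in Sable Harbour → 12:00 PM UTC.
Add 6 hours 36 minutes leg 2 → 6:36 PM UTC.
Add 5 hours and 16 minutes layover in Marquesas → 11:52 PM UTC.
Add 8 hours and 24 minutes leg 3 → 8:16 AM UTC (Jan 14).
Auckland is UTC+13:00, so local arrival = 8:16 AM + 13:00 = 9:16 PM on Jan 14.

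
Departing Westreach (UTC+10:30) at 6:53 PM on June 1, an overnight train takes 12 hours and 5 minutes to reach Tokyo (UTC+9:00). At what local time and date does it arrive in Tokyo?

5:28 AM on June 2

Tokyo is 1:30 behind Westreach.
After 12 hours 5 minutes it is 6:58 AM (Jun 2) in Westreach.
Shift by the zone difference: 6:58 AM − 1:30 = 5:28 AM on Jun 2 in Tokyo.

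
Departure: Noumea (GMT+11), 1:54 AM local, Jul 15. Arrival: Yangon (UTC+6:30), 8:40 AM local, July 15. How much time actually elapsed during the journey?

11 hours 16 minutes

Departure in UTC: 1:54 AM − 11:00 = 2:54 PM on Jul 14.
Arrival in UTC: 8:40 AM − 6:30 = 2:10 AM on Jul 15.
Elapsed = 2:10 AM − 2:54 PM (+1 day) = 11 hours 16 minutes.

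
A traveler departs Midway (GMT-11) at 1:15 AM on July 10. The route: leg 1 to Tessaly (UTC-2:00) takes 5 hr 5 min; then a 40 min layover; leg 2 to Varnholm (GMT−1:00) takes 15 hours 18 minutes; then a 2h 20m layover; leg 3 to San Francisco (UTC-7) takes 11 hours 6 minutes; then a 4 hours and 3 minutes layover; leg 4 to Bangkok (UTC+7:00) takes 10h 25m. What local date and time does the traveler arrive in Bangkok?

8:12 PM on July 12

Convert departure to UTC: 1:15 AM + 11:00 = 12:15 PM UTC on Jul 10.
Add 5 hours 5 minutes leg 1 → 5:20 PM UTC.
Add 40 minutes layover in Tessaly → 6:00 PM UTC.
Add 15 hours and 18 minutes leg 2 → 9:18 AM UTC (Jul 11).
Add 2 hours 20 minutes layover in Varnholm → 11:38 AM UTC.
Add 11 hours 6 minutes leg 3 → 10:44 PM UTC.
Add 4 hours and 3 minutes layover in San Francisco → 2:47 AM UTC (Jul 12).
Add 10 hours 25 minutes leg 4 → 1:12 PM UTC.
Bangkok is UTC+7:00, so local arrival = 1:12 PM + 7:00 = 8:12 PM on Jul 12.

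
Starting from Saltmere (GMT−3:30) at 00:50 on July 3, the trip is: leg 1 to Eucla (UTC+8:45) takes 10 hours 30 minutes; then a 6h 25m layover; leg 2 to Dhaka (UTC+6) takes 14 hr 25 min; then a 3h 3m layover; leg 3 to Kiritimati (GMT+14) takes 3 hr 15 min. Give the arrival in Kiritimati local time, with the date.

07:58 on Jul 5

Convert departure to UTC: 00:50 + 3:30 = 04:20 UTC on Jul 3.
Add 10 hours and 30 minutes leg 1 → 14:50 UTC.
Add 6 hours 25 minutes layover in Eucla → 21:15 UTC.
Add 14 hours and 25 minutes leg 2 → 11:40 UTC (Jul 4).
Add 3 hours 3 minutes layover in Dhaka → 14:43 UTC.
Add 3 hours 15 minutes leg 3 → 17:58 UTC.
Kiritimati is UTC+14:00, so local arrival = 17:58 + 14:00 = 07:58 on Jul 5.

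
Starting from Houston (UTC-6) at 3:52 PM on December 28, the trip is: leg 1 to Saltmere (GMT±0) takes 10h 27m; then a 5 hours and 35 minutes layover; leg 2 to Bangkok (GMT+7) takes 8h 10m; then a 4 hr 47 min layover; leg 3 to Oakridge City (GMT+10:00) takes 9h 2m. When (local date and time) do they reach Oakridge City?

9:53 PM on Dec 30

Convert departure to UTC: 3:52 PM + 6:00 = 9:52 PM UTC on Dec 28.
Add 10 hours and 27 minutes leg 1 → 8:19 AM UTC (Dec 29).
Add 5 hours 35 minutes layover in Saltmere → 1:54 PM UTC.
Add 8 hours and 10 minutes leg 2 → 10:04 PM UTC.
Add 4 hours 47 minutes layover in Bangkok → 2:51 AM UTC (Dec 30).
Add 9 hours 2 minutes leg 3 → 11:53 AM UTC.
Oakridge City is UTC+10:00, so local arrival = 11:53 AM + 10:00 = 9:53 PM on Dec 30.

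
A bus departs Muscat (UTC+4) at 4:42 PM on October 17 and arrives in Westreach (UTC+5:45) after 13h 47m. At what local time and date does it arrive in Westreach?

Convert departure to UTC: 4:42 PM − 4:00 = 12:42 PM UTC on Oct 17.
Add 13 hours 47 minutes travel time → 2:29 AM UTC (Oct 18).
Westreach is UTC+5:45, so local arrival = 2:29 AM + 5:45 = 8:14 AM on Oct 18.

8:14 AM on Oct 18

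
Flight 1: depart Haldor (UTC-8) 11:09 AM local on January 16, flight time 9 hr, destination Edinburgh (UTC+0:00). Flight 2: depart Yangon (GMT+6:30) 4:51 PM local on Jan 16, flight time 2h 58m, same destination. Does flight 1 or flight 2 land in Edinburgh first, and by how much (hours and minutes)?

the second, by 14 hours 50 minutes

Flight 1 in UTC: 11:09 AM + 8:00 = 7:09 PM on Jan 16.
+9 hours → arrive 4:09 AM UTC on Jan 17.
Flight 2 in UTC: 4:51 PM − 6:30 = 10:21 AM on Jan 16.
+2 hours and 58 minutes → arrive 1:19 PM UTC on Jan 16.
Flight 2 lands earlier by 14 hours 50 minutes.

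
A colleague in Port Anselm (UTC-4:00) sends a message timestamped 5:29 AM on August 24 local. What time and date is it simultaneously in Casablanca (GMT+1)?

Casablanca is 5:00 ahead of Port Anselm.
Shift by the zone difference: 5:29 AM + 5:00 = 10:29 AM on Aug 24 in Casablanca.

10:29 AM on August 24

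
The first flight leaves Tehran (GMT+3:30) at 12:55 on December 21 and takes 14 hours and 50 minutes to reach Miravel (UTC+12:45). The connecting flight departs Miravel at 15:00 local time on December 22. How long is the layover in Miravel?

2 hours

Convert departure to UTC: 12:55 − 3:30 = 09:25 UTC on Dec 21.
Add 14 hours and 50 minutes flight time → 00:15 UTC (Dec 22).
Miravel is UTC+12:45, so local arrival = 00:15 + 12:45 = 13:00 on Dec 22.
Layover = 15:00 − 13:00 = 2 hours.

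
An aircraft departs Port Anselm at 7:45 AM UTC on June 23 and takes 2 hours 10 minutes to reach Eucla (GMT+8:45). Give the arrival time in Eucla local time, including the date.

Departure is given in UTC: 7:45 AM on Jun 23.
Add 2 hours and 10 minutes → 9:55 AM UTC.
Eucla is UTC+8:45: 9:55 AM + 8:45 = 6:40 PM on Jun 23.

6:40 PM on Jun 23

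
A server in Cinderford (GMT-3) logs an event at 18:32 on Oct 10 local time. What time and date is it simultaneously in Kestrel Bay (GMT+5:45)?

03:17 on Oct 11

In UTC: 18:32 + 3:00 = 21:32 on Oct 10.
Kestrel Bay is UTC+5:45: 21:32 + 5:45 = 03:17 on Oct 11.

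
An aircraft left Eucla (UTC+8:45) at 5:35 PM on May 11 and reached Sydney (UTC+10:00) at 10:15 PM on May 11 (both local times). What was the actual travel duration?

3 hours 25 minutes

Departure in UTC: 5:35 PM − 8:45 = 8:50 AM on May 11.
Arrival in UTC: 10:15 PM − 10:00 = 12:15 PM on May 11.
Elapsed = 12:15 PM − 8:50 AM = 3 hours 25 minutes.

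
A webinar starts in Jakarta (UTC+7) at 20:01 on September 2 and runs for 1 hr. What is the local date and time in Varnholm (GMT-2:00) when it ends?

Convert start to UTC: 20:01 − 7:00 = 13:01 UTC on Sep 2.
Add 1 hour duration → 14:01 UTC.
Varnholm is UTC−2:00, so local end time = 14:01 − 2:00 = 12:01 on Sep 2.

12:01 on September 2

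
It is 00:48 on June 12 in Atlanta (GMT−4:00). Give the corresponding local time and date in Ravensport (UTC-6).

In UTC: 00:48 + 4:00 = 04:48 on Jun 12.
Ravensport is UTC−6:00: 04:48 − 6:00 = 22:48 on Jun 11.

22:48 on Jun 11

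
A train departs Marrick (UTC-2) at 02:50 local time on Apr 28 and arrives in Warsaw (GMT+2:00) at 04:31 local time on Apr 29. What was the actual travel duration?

21 hours 41 minutes

Departure in UTC: 02:50 + 2:00 = 04:50 on Apr 28.
Arrival in UTC: 04:31 − 2:00 = 02:31 on Apr 29.
Elapsed = 02:31 − 04:50 (+1 day) = 21 hours 41 minutes.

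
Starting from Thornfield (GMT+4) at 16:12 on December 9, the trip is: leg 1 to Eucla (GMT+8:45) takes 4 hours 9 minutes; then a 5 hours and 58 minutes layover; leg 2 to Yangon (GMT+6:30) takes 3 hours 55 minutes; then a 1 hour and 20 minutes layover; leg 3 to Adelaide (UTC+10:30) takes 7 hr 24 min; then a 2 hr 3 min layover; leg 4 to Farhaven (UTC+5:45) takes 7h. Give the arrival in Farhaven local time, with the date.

01:46 on December 11

Convert departure to UTC: 16:12 − 4:00 = 12:12 UTC on Dec 9.
Add 4 hours and 9 minutes leg 1 → 16:21 UTC.
Add 5 hours 58 minutes layover in Eucla → 22:19 UTC.
Add 3 hours and 55 minutes leg 2 → 02:14 UTC (Dec 10).
Add 1 hour 20 minutes layover in Yangon → 03:34 UTC.
Add 7 hours and 24 minutes leg 3 → 10:58 UTC.
Add 2 hours and 3 minutes layover in Adelaide → 13:01 UTC.
Add 7 hours leg 4 → 20:01 UTC.
Farhaven is UTC+5:45, so local arrival = 20:01 + 5:45 = 01:46 on Dec 11.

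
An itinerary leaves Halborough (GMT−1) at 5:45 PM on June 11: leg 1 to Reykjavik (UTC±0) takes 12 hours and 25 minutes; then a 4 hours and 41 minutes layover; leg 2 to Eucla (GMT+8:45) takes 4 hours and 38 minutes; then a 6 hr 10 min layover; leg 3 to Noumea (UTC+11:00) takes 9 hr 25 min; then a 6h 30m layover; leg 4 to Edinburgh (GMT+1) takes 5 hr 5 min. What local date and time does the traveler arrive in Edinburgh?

8:39 PM on June 13

Convert departure to UTC: 5:45 PM + 1:00 = 6:45 PM UTC on Jun 11.
Add 12 hours 25 minutes leg 1 → 7:10 AM UTC (Jun 12).
Add 4 hours 41 minutes layover in Reykjavik → 11:51 AM UTC.
Add 4 hours and 38 minutes leg 2 → 4:29 PM UTC.
Add 6 hours and 10 minutes layover in Eucla → 10:39 PM UTC.
Add 9 hours 25 minutes leg 3 → 8:04 AM UTC (Jun 13).
Add 6 hours and 30 minutes layover in Noumea → 2:34 PM UTC.
Add 5 hours and 5 minutes leg 4 → 7:39 PM UTC.
Edinburgh is UTC+1:00, so local arrival = 7:39 PM + 1:00 = 8:39 PM on Jun 13.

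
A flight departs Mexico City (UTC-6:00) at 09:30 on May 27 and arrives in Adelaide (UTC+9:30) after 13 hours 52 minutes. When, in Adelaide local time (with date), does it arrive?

14:52 on May 28

Adelaide is 15:30 ahead of Mexico City.
After 13 hours 52 minutes it is 23:22 in Mexico City.
Shift by the zone difference: 23:22 + 15:30 = 14:52 on May 28 in Adelaide.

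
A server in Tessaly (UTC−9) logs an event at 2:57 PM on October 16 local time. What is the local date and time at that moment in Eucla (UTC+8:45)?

8:42 AM on Oct 17

In UTC: 2:57 PM + 9:00 = 11:57 PM on Oct 16.
Eucla is UTC+8:45: 11:57 PM + 8:45 = 8:42 AM on Oct 17.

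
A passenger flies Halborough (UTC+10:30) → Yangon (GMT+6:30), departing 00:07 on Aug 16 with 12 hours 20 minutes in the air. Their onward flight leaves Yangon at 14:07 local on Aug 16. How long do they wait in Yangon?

Convert departure to UTC: 00:07 − 10:30 = 13:37 UTC on Aug 15.
Add 12 hours and 20 minutes flight time → 01:57 UTC (Aug 16).
Yangon is UTC+6:30, so local arrival = 01:57 + 6:30 = 08:27 on Aug 16.
Layover = 14:07 − 08:27 = 5 hours 40 minutes.

5 hours 40 minutes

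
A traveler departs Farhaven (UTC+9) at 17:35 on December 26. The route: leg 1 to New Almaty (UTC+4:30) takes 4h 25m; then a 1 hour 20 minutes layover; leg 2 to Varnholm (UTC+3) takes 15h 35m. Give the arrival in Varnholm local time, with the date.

Convert departure to UTC: 17:35 − 9:00 = 08:35 UTC on Dec 26.
Add 4 hours and 25 minutes leg 1 → 13:00 UTC.
Add 1 hour 20 minutes layover in New Almaty → 14:20 UTC.
Add 15 hours and 35 minutes leg 2 → 05:55 UTC (Dec 27).
Varnholm is UTC+3:00, so local arrival = 05:55 + 3:00 = 08:55 on Dec 27.

08:55 on December 27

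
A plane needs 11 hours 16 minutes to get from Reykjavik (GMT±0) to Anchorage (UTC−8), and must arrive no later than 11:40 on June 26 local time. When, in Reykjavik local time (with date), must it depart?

Target arrival in UTC: 11:40 + 8:00 = 19:40 on Jun 26.
Subtract 11 hours 16 minutes → departure 08:24 UTC on Jun 26.
Reykjavik is UTC+0, so departure is 08:24 on Jun 26.

08:24 on June 26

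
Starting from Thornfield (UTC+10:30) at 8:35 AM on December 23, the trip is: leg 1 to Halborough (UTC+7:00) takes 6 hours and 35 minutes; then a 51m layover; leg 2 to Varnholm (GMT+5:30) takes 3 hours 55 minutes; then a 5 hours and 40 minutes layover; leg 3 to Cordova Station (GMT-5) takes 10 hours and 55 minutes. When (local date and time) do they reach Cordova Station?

Convert departure to UTC: 8:35 AM − 10:30 = 10:05 PM UTC on Dec 22.
Add 6 hours 35 minutes leg 1 → 4:40 AM UTC (Dec 23).
Add 51 minutes layover in Halborough → 5:31 AM UTC.
Add 3 hours 55 minutes leg 2 → 9:26 AM UTC.
Add 5 hours 40 minutes layover in Varnholm → 3:06 PM UTC.
Add 10 hours 55 minutes leg 3 → 2:01 AM UTC (Dec 24).
Cordova Station is UTC−5:00, so local arrival = 2:01 AM − 5:00 = 9:01 PM on Dec 23.

9:01 PM on December 23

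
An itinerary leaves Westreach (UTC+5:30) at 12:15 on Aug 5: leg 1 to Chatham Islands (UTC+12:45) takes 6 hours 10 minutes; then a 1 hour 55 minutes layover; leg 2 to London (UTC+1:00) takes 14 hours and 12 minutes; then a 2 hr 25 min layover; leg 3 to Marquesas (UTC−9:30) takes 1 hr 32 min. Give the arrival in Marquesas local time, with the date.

Convert departure to UTC: 12:15 − 5:30 = 06:45 UTC on Aug 5.
Add 6 hours and 10 minutes leg 1 → 12:55 UTC.
Add 1 hour and 55 minutes layover in Chatham Islands → 14:50 UTC.
Add 14 hours and 12 minutes leg 2 → 05:02 UTC (Aug 6).
Add 2 hours 25 minutes layover in London → 07:27 UTC.
Add 1 hour and 32 minutes leg 3 → 08:59 UTC.
Marquesas is UTC−9:30, so local arrival = 08:59 − 9:30 = 23:29 on Aug 5.

23:29 on August 5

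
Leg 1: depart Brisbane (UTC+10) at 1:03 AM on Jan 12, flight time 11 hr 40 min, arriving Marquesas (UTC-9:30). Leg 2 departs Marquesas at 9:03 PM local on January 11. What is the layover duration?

3 hours 50 minutes

Convert departure to UTC: 1:03 AM − 10:00 = 3:03 PM UTC on Jan 11.
Add 11 hours 40 minutes flight time → 2:43 AM UTC (Jan 12).
Marquesas is UTC−9:30, so local arrival = 2:43 AM − 9:30 = 5:13 PM on Jan 11.
Layover = 9:03 PM − 5:13 PM = 3 hours 50 minutes.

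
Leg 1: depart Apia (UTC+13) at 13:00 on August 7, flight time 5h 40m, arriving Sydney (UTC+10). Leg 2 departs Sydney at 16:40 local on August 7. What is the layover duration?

1 hour

Convert departure to UTC: 13:00 − 13:00 = 00:00 UTC on Aug 7.
Add 5 hours and 40 minutes flight time → 05:40 UTC.
Sydney is UTC+10:00, so local arrival = 05:40 + 10:00 = 15:40 on Aug 7.
Layover = 16:40 − 15:40 = 1 hour.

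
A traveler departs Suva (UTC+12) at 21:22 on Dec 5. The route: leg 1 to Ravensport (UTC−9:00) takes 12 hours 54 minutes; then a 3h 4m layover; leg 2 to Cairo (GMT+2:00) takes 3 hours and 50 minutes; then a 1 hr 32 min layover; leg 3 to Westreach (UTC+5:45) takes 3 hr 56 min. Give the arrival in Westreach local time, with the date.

16:23 on December 6

Convert departure to UTC: 21:22 − 12:00 = 09:22 UTC on Dec 5.
Add 12 hours and 54 minutes leg 1 → 22:16 UTC.
Add 3 hours 4 minutes layover in Ravensport → 01:20 UTC (Dec 6).
Add 3 hours 50 minutes leg 2 → 05:10 UTC.
Add 1 hour 32 minutes layover in Cairo → 06:42 UTC.
Add 3 hours and 56 minutes leg 3 → 10:38 UTC.
Westreach is UTC+5:45, so local arrival = 10:38 + 5:45 = 16:23 on Dec 6.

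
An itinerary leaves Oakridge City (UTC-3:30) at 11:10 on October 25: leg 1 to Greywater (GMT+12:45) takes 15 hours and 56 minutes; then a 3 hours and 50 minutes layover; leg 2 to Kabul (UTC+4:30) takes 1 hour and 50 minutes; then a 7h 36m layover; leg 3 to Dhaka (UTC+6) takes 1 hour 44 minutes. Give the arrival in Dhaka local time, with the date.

03:36 on Oct 27

Convert departure to UTC: 11:10 + 3:30 = 14:40 UTC on Oct 25.
Add 15 hours 56 minutes leg 1 → 06:36 UTC (Oct 26).
Add 3 hours and 50 minutes layover in Greywater → 10:26 UTC.
Add 1 hour and 50 minutes leg 2 → 12:16 UTC.
Add 7 hours and 36 minutes layover in Kabul → 19:52 UTC.
Add 1 hour 44 minutes leg 3 → 21:36 UTC.
Dhaka is UTC+6:00, so local arrival = 21:36 + 6:00 = 03:36 on Oct 27.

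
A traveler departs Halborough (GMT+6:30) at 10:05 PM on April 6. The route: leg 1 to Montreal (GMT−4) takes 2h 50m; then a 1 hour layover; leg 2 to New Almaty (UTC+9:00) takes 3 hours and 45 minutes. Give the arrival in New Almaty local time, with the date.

8:10 AM on Apr 7

Convert departure to UTC: 10:05 PM − 6:30 = 3:35 PM UTC on Apr 6.
Add 2 hours and 50 minutes leg 1 → 6:25 PM UTC.
Add 1 hour layover in Montreal → 7:25 PM UTC.
Add 3 hours 45 minutes leg 2 → 11:10 PM UTC.
New Almaty is UTC+9:00, so local arrival = 11:10 PM + 9:00 = 8:10 AM on Apr 7.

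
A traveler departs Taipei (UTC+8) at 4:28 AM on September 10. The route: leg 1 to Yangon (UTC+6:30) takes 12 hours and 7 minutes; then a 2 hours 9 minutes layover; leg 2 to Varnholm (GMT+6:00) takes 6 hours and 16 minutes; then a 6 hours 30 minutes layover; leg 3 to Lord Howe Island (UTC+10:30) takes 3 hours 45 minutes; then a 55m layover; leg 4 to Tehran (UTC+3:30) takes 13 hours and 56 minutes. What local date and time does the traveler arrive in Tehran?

9:36 PM on September 11

Convert departure to UTC: 4:28 AM − 8:00 = 8:28 PM UTC on Sep 9.
Add 12 hours and 7 minutes leg 1 → 8:35 AM UTC (Sep 10).
Add 2 hours 9 minutes layover in Yangon → 10:44 AM UTC.
Add 6 hours 16 minutes leg 2 → 5:00 PM UTC.
Add 6 hours and 30 minutes layover in Varnholm → 11:30 PM UTC.
Add 3 hours 45 minutes leg 3 → 3:15 AM UTC (Sep 11).
Add 55 minutes layover in Lord Howe Island → 4:10 AM UTC.
Add 13 hours and 56 minutes leg 4 → 6:06 PM UTC.
Tehran is UTC+3:30, so local arrival = 6:06 PM + 3:30 = 9:36 PM on Sep 11.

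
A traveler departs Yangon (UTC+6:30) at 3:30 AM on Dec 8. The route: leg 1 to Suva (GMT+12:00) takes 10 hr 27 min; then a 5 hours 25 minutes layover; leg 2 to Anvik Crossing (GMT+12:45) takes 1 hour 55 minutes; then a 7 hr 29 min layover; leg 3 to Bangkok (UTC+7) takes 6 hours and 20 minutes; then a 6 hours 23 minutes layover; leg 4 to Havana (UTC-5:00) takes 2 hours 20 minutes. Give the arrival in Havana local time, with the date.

Convert departure to UTC: 3:30 AM − 6:30 = 9:00 PM UTC on Dec 7.
Add 10 hours 27 minutes leg 1 → 7:27 AM UTC (Dec 8).
Add 5 hours and 25 minutes layover in Suva → 12:52 PM UTC.
Add 1 hour and 55 minutes leg 2 → 2:47 PM UTC.
Add 7 hours 29 minutes layover in Anvik Crossing → 10:16 PM UTC.
Add 6 hours 20 minutes leg 3 → 4:36 AM UTC (Dec 9).
Add 6 hours and 23 minutes layover in Bangkok → 10:59 AM UTC.
Add 2 hours and 20 minutes leg 4 → 1:19 PM UTC.
Havana is UTC−5:00, so local arrival = 1:19 PM − 5:00 = 8:19 AM on Dec 9.

8:19 AM on December 9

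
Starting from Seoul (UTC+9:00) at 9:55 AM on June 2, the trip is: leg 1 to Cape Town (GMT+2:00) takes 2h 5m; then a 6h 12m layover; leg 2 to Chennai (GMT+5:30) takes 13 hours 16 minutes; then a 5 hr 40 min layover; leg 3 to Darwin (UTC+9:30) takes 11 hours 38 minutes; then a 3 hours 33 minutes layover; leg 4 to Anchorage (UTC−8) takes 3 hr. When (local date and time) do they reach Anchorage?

2:19 PM on Jun 3

Convert departure to UTC: 9:55 AM − 9:00 = 12:55 AM UTC on Jun 2.
Add 2 hours 5 minutes leg 1 → 3:00 AM UTC.
Add 6 hours 12 minutes layover in Cape Town → 9:12 AM UTC.
Add 13 hours and 16 minutes leg 2 → 10:28 PM UTC.
Add 5 hours and 40 minutes layover in Chennai → 4:08 AM UTC (Jun 3).
Add 11 hours and 38 minutes leg 3 → 3:46 PM UTC.
Add 3 hours 33 minutes layover in Darwin → 7:19 PM UTC.
Add 3 hours leg 4 → 10:19 PM UTC.
Anchorage is UTC−8:00, so local arrival = 10:19 PM − 8:00 = 2:19 PM on Jun 3.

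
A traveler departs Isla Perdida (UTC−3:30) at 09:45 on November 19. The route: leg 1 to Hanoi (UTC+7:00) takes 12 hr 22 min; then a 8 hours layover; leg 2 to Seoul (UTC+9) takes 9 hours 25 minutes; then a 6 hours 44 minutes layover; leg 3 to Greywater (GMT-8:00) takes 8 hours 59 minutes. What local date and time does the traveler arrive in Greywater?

Convert departure to UTC: 09:45 + 3:30 = 13:15 UTC on Nov 19.
Add 12 hours 22 minutes leg 1 → 01:37 UTC (Nov 20).
Add 8 hours layover in Hanoi → 09:37 UTC.
Add 9 hours and 25 minutes leg 2 → 19:02 UTC.
Add 6 hours 44 minutes layover in Seoul → 01:46 UTC (Nov 21).
Add 8 hours 59 minutes leg 3 → 10:45 UTC.
Greywater is UTC−8:00, so local arrival = 10:45 − 8:00 = 02:45 on Nov 21.

02:45 on November 21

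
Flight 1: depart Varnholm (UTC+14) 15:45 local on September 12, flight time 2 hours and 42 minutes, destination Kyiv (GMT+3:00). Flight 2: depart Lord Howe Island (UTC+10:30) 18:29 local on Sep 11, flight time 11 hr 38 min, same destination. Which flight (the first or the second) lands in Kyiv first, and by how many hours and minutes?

the second, by 8 hours 50 minutes

Flight 1 in UTC: 15:45 − 14:00 = 01:45 on Sep 12.
+2 hours and 42 minutes → arrive 04:27 UTC on Sep 12.
Flight 2 in UTC: 18:29 − 10:30 = 07:59 on Sep 11.
+11 hours 38 minutes → arrive 19:37 UTC on Sep 11.
Flight 2 lands earlier by 8 hours 50 minutes.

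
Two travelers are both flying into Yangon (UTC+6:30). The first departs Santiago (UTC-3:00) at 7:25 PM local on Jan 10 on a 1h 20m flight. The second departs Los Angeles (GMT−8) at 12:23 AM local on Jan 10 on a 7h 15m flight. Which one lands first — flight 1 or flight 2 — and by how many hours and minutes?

Flight 1 in UTC: 7:25 PM + 3:00 = 10:25 PM on Jan 10.
+1 hour and 20 minutes → arrive 11:45 PM UTC on Jan 10.
Flight 2 in UTC: 12:23 AM + 8:00 = 8:23 AM on Jan 10.
+7 hours 15 minutes → arrive 3:38 PM UTC on Jan 10.
Flight 2 lands earlier by 8 hours 7 minutes.

the second, by 8 hours 7 minutes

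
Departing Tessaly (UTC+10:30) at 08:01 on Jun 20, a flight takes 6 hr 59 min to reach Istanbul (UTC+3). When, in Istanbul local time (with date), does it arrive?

07:30 on June 20

Convert departure to UTC: 08:01 − 10:30 = 21:31 UTC on Jun 19.
Add 6 hours and 59 minutes travel time → 04:30 UTC (Jun 20).
Istanbul is UTC+3:00, so local arrival = 04:30 + 3:00 = 07:30 on Jun 20.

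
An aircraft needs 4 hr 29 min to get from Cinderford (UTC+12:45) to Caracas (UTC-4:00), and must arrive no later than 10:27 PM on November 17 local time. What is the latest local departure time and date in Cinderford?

Target arrival in UTC: 10:27 PM + 4:00 = 2:27 AM on Nov 18.
Subtract 4 hours 29 minutes → departure 9:58 PM UTC on Nov 17.
Cinderford is UTC+12:45: 9:58 PM + 12:45 = 10:43 AM on Nov 18.

10:43 AM on Nov 18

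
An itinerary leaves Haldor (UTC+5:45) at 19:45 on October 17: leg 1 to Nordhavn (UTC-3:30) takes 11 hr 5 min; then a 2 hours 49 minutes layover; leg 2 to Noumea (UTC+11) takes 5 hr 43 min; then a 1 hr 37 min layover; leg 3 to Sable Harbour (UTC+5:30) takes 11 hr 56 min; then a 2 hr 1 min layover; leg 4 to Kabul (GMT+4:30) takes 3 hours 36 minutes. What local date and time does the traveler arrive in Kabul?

Convert departure to UTC: 19:45 − 5:45 = 14:00 UTC on Oct 17.
Add 11 hours 5 minutes leg 1 → 01:05 UTC (Oct 18).
Add 2 hours and 49 minutes layover in Nordhavn → 03:54 UTC.
Add 5 hours 43 minutes leg 2 → 09:37 UTC.
Add 1 hour 37 minutes layover in Noumea → 11:14 UTC.
Add 11 hours 56 minutes leg 3 → 23:10 UTC.
Add 2 hours and 1 minute layover in Sable Harbour → 01:11 UTC (Oct 19).
Add 3 hours 36 minutes leg 4 → 04:47 UTC.
Kabul is UTC+4:30, so local arrival = 04:47 + 4:30 = 09:17 on Oct 19.

09:17 on Oct 19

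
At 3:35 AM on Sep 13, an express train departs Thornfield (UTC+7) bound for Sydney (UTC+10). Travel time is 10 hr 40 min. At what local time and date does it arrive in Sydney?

5:15 PM on September 13

Sydney is 3:00 ahead of Thornfield.
After 10 hours and 40 minutes it is 2:15 PM in Thornfield.
Shift by the zone difference: 2:15 PM + 3:00 = 5:15 PM on Sep 13 in Sydney.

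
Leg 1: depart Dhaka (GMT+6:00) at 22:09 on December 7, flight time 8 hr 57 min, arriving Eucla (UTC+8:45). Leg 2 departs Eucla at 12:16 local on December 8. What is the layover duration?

2 hours 25 minutes

Convert departure to UTC: 22:09 − 6:00 = 16:09 UTC on Dec 7.
Add 8 hours and 57 minutes flight time → 01:06 UTC (Dec 8).
Eucla is UTC+8:45, so local arrival = 01:06 + 8:45 = 09:51 on Dec 8.
Layover = 12:16 − 09:51 = 2 hours 25 minutes.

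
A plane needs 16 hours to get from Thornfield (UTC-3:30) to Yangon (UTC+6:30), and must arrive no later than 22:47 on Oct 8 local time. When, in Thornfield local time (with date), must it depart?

20:47 on October 7

Target arrival in UTC: 22:47 − 6:30 = 16:17 on Oct 8.
Subtract 16 hours → departure 00:17 UTC on Oct 8.
Thornfield is UTC−3:30: 00:17 − 3:30 = 20:47 on Oct 7.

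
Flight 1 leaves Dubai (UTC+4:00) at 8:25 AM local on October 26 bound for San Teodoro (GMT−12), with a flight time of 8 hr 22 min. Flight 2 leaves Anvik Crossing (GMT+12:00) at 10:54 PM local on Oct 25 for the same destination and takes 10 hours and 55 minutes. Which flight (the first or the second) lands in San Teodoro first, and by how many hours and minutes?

the second, by 14 hours 58 minutes

Flight 1 in UTC: 8:25 AM − 4:00 = 4:25 AM on Oct 26.
+8 hours 22 minutes → arrive 12:47 PM UTC on Oct 26.
Flight 2 in UTC: 10:54 PM − 12:00 = 10:54 AM on Oct 25.
+10 hours and 55 minutes → arrive 9:49 PM UTC on Oct 25.
Flight 2 lands earlier by 14 hours 58 minutes.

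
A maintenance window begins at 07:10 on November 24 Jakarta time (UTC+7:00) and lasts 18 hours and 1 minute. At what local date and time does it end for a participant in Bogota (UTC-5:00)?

Convert start to UTC: 07:10 − 7:00 = 00:10 UTC on Nov 24.
Add 18 hours 1 minute duration → 18:11 UTC.
Bogota is UTC−5:00, so local end time = 18:11 − 5:00 = 13:11 on Nov 24.

13:11 on Nov 24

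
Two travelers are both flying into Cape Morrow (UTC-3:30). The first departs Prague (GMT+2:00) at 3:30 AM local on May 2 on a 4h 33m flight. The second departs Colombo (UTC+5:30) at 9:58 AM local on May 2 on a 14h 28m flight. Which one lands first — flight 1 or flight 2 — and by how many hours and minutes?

Flight 1 in UTC: 3:30 AM − 2:00 = 1:30 AM on May 2.
+4 hours 33 minutes → arrive 6:03 AM UTC on May 2.
Flight 2 in UTC: 9:58 AM − 5:30 = 4:28 AM on May 2.
+14 hours 28 minutes → arrive 6:56 PM UTC on May 2.
Flight 1 lands earlier by 12 hours 53 minutes.

the first, by 12 hours 53 minutes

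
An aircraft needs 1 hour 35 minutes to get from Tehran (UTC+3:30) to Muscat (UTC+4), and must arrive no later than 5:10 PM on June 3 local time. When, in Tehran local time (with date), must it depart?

Target arrival in UTC: 5:10 PM − 4:00 = 1:10 PM on Jun 3.
Subtract 1 hour and 35 minutes → departure 11:35 AM UTC on Jun 3.
Tehran is UTC+3:30: 11:35 AM + 3:30 = 3:05 PM on Jun 3.

3:05 PM on Jun 3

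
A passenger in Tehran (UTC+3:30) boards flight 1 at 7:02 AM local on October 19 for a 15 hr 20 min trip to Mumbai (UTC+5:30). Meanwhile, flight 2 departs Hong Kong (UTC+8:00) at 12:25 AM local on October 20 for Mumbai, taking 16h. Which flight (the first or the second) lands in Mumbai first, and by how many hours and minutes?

Flight 1 in UTC: 7:02 AM − 3:30 = 3:32 AM on Oct 19.
+15 hours and 20 minutes → arrive 6:52 PM UTC on Oct 19.
Flight 2 in UTC: 12:25 AM − 8:00 = 4:25 PM on Oct 19.
+16 hours → arrive 8:25 AM UTC on Oct 20.
Flight 1 lands earlier by 13 hours 33 minutes.

the first, by 13 hours 33 minutes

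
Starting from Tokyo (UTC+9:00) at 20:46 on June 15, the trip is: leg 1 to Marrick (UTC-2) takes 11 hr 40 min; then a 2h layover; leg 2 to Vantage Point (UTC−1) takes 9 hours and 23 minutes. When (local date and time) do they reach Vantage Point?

09:49 on Jun 16

Convert departure to UTC: 20:46 − 9:00 = 11:46 UTC on Jun 15.
Add 11 hours 40 minutes leg 1 → 23:26 UTC.
Add 2 hours layover in Marrick → 01:26 UTC (Jun 16).
Add 9 hours and 23 minutes leg 2 → 10:49 UTC.
Vantage Point is UTC−1:00, so local arrival = 10:49 − 1:00 = 09:49 on Jun 16.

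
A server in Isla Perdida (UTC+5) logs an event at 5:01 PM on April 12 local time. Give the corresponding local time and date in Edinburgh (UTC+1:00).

In UTC: 5:01 PM − 5:00 = 12:01 PM on Apr 12.
Edinburgh is UTC+1:00: 12:01 PM + 1:00 = 1:01 PM on Apr 12.

1:01 PM on Apr 12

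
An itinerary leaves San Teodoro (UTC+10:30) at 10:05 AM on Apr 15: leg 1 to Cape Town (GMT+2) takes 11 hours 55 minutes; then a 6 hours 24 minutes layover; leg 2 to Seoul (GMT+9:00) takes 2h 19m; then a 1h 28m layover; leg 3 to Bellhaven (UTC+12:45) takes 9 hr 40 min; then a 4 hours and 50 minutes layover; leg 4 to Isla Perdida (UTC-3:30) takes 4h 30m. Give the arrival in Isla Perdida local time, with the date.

Convert departure to UTC: 10:05 AM − 10:30 = 11:35 PM UTC on Apr 14.
Add 11 hours and 55 minutes leg 1 → 11:30 AM UTC (Apr 15).
Add 6 hours and 24 minutes layover in Cape Town → 5:54 PM UTC.
Add 2 hours 19 minutes leg 2 → 8:13 PM UTC.
Add 1 hour and 28 minutes layover in Seoul → 9:41 PM UTC.
Add 9 hours 40 minutes leg 3 → 7:21 AM UTC (Apr 16).
Add 4 hours 50 minutes layover in Bellhaven → 12:11 PM UTC.
Add 4 hours and 30 minutes leg 4 → 4:41 PM UTC.
Isla Perdida is UTC−3:30, so local arrival = 4:41 PM − 3:30 = 1:11 PM on Apr 16.

1:11 PM on April 16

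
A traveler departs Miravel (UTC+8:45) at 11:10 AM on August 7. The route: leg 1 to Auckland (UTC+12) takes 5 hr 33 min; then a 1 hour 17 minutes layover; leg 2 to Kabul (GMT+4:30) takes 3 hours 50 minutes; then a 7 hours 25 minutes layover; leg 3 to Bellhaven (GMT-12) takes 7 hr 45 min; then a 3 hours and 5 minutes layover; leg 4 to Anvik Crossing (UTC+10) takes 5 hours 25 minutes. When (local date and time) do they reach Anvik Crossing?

10:45 PM on Aug 8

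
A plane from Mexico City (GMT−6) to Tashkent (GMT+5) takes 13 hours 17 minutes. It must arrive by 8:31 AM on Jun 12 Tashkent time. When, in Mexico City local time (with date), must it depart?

8:14 AM on Jun 11

Target arrival in UTC: 8:31 AM − 5:00 = 3:31 AM on Jun 12.
Subtract 13 hours and 17 minutes → departure 2:14 PM UTC on Jun 11.
Mexico City is UTC−6:00: 2:14 PM − 6:00 = 8:14 AM on Jun 11.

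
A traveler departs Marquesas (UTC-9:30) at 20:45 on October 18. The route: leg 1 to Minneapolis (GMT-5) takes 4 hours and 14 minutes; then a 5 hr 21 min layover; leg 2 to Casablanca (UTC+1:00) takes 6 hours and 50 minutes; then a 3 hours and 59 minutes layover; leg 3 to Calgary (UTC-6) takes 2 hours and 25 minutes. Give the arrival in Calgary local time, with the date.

23:04 on Oct 19

Convert departure to UTC: 20:45 + 9:30 = 06:15 UTC on Oct 19.
Add 4 hours and 14 minutes leg 1 → 10:29 UTC.
Add 5 hours 21 minutes layover in Minneapolis → 15:50 UTC.
Add 6 hours and 50 minutes leg 2 → 22:40 UTC.
Add 3 hours 59 minutes layover in Casablanca → 02:39 UTC (Oct 20).
Add 2 hours and 25 minutes leg 3 → 05:04 UTC.
Calgary is UTC−6:00, so local arrival = 05:04 − 6:00 = 23:04 on Oct 19.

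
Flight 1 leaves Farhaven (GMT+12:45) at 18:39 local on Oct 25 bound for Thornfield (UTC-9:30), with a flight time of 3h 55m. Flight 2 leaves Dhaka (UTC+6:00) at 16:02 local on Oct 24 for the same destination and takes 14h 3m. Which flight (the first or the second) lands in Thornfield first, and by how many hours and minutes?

the second, by 9 hours 44 minutes

Flight 1 in UTC: 18:39 − 12:45 = 05:54 on Oct 25.
+3 hours and 55 minutes → arrive 09:49 UTC on Oct 25.
Flight 2 in UTC: 16:02 − 6:00 = 10:02 on Oct 24.
+14 hours and 3 minutes → arrive 00:05 UTC on Oct 25.
Flight 2 lands earlier by 9 hours 44 minutes.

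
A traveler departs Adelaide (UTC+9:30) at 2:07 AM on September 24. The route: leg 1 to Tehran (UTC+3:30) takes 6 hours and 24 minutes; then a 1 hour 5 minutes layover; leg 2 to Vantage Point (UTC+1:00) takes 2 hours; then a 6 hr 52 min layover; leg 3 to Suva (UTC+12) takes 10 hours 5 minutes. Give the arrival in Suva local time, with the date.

Convert departure to UTC: 2:07 AM − 9:30 = 4:37 PM UTC on Sep 23.
Add 6 hours 24 minutes leg 1 → 11:01 PM UTC.
Add 1 hour and 5 minutes layover in Tehran → 12:06 AM UTC (Sep 24).
Add 2 hours leg 2 → 2:06 AM UTC.
Add 6 hours and 52 minutes layover in Vantage Point → 8:58 AM UTC.
Add 10 hours and 5 minutes leg 3 → 7:03 PM UTC.
Suva is UTC+12:00, so local arrival = 7:03 PM + 12:00 = 7:03 AM on Sep 25.

7:03 AM on September 25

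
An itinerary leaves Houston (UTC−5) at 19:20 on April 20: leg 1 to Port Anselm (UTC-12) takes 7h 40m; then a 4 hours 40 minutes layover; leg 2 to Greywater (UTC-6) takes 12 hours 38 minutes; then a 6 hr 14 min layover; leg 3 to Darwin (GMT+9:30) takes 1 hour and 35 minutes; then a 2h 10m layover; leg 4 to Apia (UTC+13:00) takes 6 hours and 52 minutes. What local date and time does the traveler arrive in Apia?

07:09 on April 23

Convert departure to UTC: 19:20 + 5:00 = 00:20 UTC on Apr 21.
Add 7 hours 40 minutes leg 1 → 08:00 UTC.
Add 4 hours and 40 minutes layover in Port Anselm → 12:40 UTC.
Add 12 hours and 38 minutes leg 2 → 01:18 UTC (Apr 22).
Add 6 hours and 14 minutes layover in Greywater → 07:32 UTC.
Add 1 hour 35 minutes leg 3 → 09:07 UTC.
Add 2 hours 10 minutes layover in Darwin → 11:17 UTC.
Add 6 hours 52 minutes leg 4 → 18:09 UTC.
Apia is UTC+13:00, so local arrival = 18:09 + 13:00 = 07:09 on Apr 23.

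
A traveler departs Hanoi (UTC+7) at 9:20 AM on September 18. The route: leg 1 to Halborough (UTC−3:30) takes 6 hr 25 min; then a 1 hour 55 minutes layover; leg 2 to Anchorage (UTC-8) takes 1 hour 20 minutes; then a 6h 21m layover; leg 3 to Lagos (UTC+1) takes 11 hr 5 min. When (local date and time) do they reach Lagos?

Convert departure to UTC: 9:20 AM − 7:00 = 2:20 AM UTC on Sep 18.
Add 6 hours 25 minutes leg 1 → 8:45 AM UTC.
Add 1 hour and 55 minutes layover in Halborough → 10:40 AM UTC.
Add 1 hour and 20 minutes leg 2 → 12:00 PM UTC.
Add 6 hours 21 minutes layover in Anchorage → 6:21 PM UTC.
Add 11 hours and 5 minutes leg 3 → 5:26 AM UTC (Sep 19).
Lagos is UTC+1:00, so local arrival = 5:26 AM + 1:00 = 6:26 AM on Sep 19.

6:26 AM on September 19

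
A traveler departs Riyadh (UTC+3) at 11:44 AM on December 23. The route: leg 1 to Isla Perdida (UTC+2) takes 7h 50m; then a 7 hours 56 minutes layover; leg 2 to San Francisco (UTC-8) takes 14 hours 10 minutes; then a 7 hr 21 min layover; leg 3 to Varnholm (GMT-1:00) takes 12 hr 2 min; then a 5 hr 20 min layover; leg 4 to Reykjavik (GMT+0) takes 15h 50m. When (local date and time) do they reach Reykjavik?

7:13 AM on December 26

Convert departure to UTC: 11:44 AM − 3:00 = 8:44 AM UTC on Dec 23.
Add 7 hours and 50 minutes leg 1 → 4:34 PM UTC.
Add 7 hours and 56 minutes layover in Isla Perdida → 12:30 AM UTC (Dec 24).
Add 14 hours and 10 minutes leg 2 → 2:40 PM UTC.
Add 7 hours and 21 minutes layover in San Francisco → 10:01 PM UTC.
Add 12 hours and 2 minutes leg 3 → 10:03 AM UTC (Dec 25).
Add 5 hours 20 minutes layover in Varnholm → 3:23 PM UTC.
Add 15 hours and 50 minutes leg 4 → 7:13 AM UTC (Dec 26).
Reykjavik is UTC+0, so local arrival is the same: 7:13 AM on Dec 26.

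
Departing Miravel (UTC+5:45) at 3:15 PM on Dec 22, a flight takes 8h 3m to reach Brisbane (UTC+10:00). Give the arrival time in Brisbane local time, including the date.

Convert departure to UTC: 3:15 PM − 5:45 = 9:30 AM UTC on Dec 22.
Add 8 hours 3 minutes travel time → 5:33 PM UTC.
Brisbane is UTC+10:00, so local arrival = 5:33 PM + 10:00 = 3:33 AM on Dec 23.

3:33 AM on December 23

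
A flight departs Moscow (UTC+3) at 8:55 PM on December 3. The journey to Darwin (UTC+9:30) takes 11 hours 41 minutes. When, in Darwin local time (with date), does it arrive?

3:06 PM on December 4

Convert departure to UTC: 8:55 PM − 3:00 = 5:55 PM UTC on Dec 3.
Add 11 hours and 41 minutes travel time → 5:36 AM UTC (Dec 4).
Darwin is UTC+9:30, so local arrival = 5:36 AM + 9:30 = 3:06 PM on Dec 4.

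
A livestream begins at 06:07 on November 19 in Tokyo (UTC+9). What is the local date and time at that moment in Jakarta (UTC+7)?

04:07 on November 19

Jakarta is 2:00 behind Tokyo.
Shift by the zone difference: 06:07 − 2:00 = 04:07 on Nov 19 in Jakarta.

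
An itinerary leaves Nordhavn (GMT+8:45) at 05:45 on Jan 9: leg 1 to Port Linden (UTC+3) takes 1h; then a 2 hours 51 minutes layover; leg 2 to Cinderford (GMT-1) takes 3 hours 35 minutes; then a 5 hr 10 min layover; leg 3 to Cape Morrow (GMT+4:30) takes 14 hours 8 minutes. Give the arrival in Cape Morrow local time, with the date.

Convert departure to UTC: 05:45 − 8:45 = 21:00 UTC on Jan 8.
Add 1 hour leg 1 → 22:00 UTC.
Add 2 hours and 51 minutes layover in Port Linden → 00:51 UTC (Jan 9).
Add 3 hours and 35 minutes leg 2 → 04:26 UTC.
Add 5 hours and 10 minutes layover in Cinderford → 09:36 UTC.
Add 14 hours 8 minutes leg 3 → 23:44 UTC.
Cape Morrow is UTC+4:30, so local arrival = 23:44 + 4:30 = 04:14 on Jan 10.

04:14 on January 10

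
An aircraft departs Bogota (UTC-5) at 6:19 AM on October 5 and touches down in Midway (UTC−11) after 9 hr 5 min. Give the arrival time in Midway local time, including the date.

9:24 AM on Oct 5

Convert departure to UTC: 6:19 AM + 5:00 = 11:19 AM UTC on Oct 5.
Add 9 hours 5 minutes travel time → 8:24 PM UTC.
Midway is UTC−11:00, so local arrival = 8:24 PM − 11:00 = 9:24 AM on Oct 5.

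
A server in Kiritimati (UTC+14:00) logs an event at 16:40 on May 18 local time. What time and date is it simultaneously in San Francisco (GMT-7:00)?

19:40 on May 17

In UTC: 16:40 − 14:00 = 02:40 on May 18.
San Francisco is UTC−7:00: 02:40 − 7:00 = 19:40 on May 17.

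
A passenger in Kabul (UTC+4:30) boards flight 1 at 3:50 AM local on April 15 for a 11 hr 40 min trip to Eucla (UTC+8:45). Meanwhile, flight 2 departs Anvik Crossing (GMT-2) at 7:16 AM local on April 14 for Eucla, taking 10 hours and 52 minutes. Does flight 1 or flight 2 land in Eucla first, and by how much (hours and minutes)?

the second, by 14 hours 52 minutes

Flight 1 in UTC: 3:50 AM − 4:30 = 11:20 PM on Apr 14.
+11 hours 40 minutes → arrive 11:00 AM UTC on Apr 15.
Flight 2 in UTC: 7:16 AM + 2:00 = 9:16 AM on Apr 14.
+10 hours and 52 minutes → arrive 8:08 PM UTC on Apr 14.
Flight 2 lands earlier by 14 hours 52 minutes.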